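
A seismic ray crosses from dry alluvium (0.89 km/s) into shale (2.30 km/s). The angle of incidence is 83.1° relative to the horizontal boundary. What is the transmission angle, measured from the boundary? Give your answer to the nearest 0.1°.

Angle from the normal: 90° − 83.1° = 6.9°.
sin θ₁/V₁ = sin θ₂/V₂ ⇒ sin θ₂ = 2.30·sin 6.9°/0.89 = 2.30·0.1201/0.89 = 0.3105.
θ₂ = sin⁻¹(0.3105) = 18.09° (from vertical).
From the interface: 90° − 18.09° = 71.91°.

71.9°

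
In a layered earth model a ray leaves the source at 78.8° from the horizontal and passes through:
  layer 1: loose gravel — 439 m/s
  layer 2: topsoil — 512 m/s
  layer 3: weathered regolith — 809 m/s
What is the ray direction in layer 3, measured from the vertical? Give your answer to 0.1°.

From the normal: θ₁ = 90° − 78.8° = 11.2°.
Ray parameter p = sin 11.2° / 439 = 4.4245e-04 s/m.
sin θ_3 = p·V_3 = 4.4245e-04 × 809 = 0.3579.
θ_3 = 20.97° from the vertical.

21.0°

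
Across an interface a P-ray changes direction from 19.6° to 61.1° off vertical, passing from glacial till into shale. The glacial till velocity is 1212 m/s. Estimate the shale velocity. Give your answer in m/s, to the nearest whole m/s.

3163 m/s

sin 19.6° = 0.3355; sin 61.1° = 0.8755.
V₂ = V₁·(sin θ₂/sin θ₁) = 1212·(0.8755/0.3355) = 3163.09 m/s.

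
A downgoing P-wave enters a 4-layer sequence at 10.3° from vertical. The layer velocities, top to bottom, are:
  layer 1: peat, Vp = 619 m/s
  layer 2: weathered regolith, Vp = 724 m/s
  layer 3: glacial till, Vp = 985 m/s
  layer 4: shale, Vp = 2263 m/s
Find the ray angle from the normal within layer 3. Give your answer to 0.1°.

Snell's law across each interface conserves sin θ / V, so sin θ_3 = V_3·sin θ₁/V₁.
sin θ_3 = 985 × sin 10.3° / 619 = 0.2845.
θ_3 = 16.53° from the vertical.

16.5°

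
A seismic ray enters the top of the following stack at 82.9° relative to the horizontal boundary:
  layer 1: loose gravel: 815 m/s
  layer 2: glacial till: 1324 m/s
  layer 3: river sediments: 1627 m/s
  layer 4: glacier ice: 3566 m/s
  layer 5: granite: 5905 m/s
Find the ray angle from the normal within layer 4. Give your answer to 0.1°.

From the normal: θ₁ = 90° − 82.9° = 7.1°.
Snell's law across each interface conserves sin θ / V, so sin θ_4 = V_4·sin θ₁/V₁.
sin θ_4 = 3566 × sin 7.1° / 815 = 0.5408.
θ_4 = 32.74° from the vertical.

32.7°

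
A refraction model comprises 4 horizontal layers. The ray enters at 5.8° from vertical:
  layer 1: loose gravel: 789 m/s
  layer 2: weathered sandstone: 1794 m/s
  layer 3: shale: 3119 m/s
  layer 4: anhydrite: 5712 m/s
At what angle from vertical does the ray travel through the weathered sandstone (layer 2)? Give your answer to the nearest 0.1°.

13.3°

Ray parameter p = sin 5.8° / 789 = 1.2808e-04 s/m.
sin θ_2 = p·V_2 = 1.2808e-04 × 1794 = 0.2298.
θ_2 = arcsin 0.2298 = 13.28°.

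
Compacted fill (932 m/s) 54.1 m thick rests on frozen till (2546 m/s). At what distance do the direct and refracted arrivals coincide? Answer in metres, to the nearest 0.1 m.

158.8 m

θ_c = arcsin(932/2546) = 21.47°, so cos θ_c = 0.9306 and tᵢ = 2h cos θ_c/V₁ = 0.1080 s.
At crossover x/V₁ = x/V₂ + tᵢ ⇒ x = tᵢ/(1/V₁ − 1/V₂) = 0.10804/(1.0730e-03 − 3.9277e-04) = 158.83 m.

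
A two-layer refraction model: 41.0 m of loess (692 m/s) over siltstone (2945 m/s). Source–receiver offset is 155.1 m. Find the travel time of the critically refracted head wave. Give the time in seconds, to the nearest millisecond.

t = x/V₂ + 2h·√(V₂²−V₁²)/(V₁V₂).
√(V₂²−V₁²) = √(2945²−692²) = 2862.5 m/s; delay term = 2·41.0·2862.5/(692·2945) = 0.11518 s.
t = 155.1/2945 + 0.11518 = 0.16784 s.

0.168 s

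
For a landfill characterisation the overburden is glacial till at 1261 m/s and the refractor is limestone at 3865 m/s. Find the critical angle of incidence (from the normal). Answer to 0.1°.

19.0°

At critical incidence the refracted ray runs along the interface (θ₂ = 90°), so sin θ_c = V₁/V₂.
θ_c = arcsin(1261/3865) = arcsin 0.3263 = 19.04°.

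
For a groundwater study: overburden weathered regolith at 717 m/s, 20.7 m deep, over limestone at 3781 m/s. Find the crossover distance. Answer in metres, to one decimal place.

50.2 m

x_cross = 2h·√((V₂+V₁)/(V₂−V₁)).
(V₂+V₁)/(V₂−V₁) = (3781+717)/(3781−717) = 1.4680; √ = 1.2116.
x_cross = 2·20.7·1.2116 = 50.16 m.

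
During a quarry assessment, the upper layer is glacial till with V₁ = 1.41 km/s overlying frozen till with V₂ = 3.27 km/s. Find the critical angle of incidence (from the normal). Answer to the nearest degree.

Critical incidence: sin θ_c = V₁/V₂ = 1.41/3.27 = 0.4312.
θ_c = arcsin 0.4312 = 25.54°.

26°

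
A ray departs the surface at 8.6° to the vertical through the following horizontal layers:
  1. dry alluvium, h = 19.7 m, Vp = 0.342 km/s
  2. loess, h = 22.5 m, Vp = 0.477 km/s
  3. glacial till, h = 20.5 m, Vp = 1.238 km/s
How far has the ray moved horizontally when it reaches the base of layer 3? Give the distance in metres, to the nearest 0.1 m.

21.0 m

Apply Snell's law at each interface; in layer i the horizontal offset is hᵢ·tan θᵢ.
Layer 1: θ = 8.60°; offset = 19.7·tan 8.60° = 2.979 m.
Layer 2: sin θ = 0.477·sin 8.6°/0.342 = 0.2086, θ = 12.04°; offset = 22.5·tan 12.04° = 4.798 m.
Layer 3: sin θ = 1.238·sin 8.6°/0.342 = 0.5413, θ = 32.77°; offset = 20.5·tan 32.77° = 13.197 m.
Summing the layer offsets gives 20.975 m.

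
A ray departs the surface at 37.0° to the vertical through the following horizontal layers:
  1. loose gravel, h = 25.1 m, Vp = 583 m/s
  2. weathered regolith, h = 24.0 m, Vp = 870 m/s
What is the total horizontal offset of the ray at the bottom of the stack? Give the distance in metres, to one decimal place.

p = sin θ₁/V₁ = sin 37.0°/583 = 1.0323e-03 s/m is conserved through the stack.
Layer 1: θ = 37.00°; offset = 25.1·tan 37.00° = 18.914 m.
Layer 2: sin θ = p·870 = 0.8981 → θ = 63.91°; offset = 24.0·tan 63.91° = 49.004 m.
Total horizontal offset = 67.918 m.

67.9 m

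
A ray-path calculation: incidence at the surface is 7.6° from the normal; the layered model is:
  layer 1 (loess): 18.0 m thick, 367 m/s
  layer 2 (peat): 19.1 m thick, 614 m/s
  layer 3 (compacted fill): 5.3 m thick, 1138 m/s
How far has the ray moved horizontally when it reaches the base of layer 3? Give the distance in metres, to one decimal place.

p = sin θ₁/V₁ = sin 7.6°/367 = 3.6037e-04 s/m is conserved through the stack.
Layer 1: θ = 7.60°; offset = 18.0·tan 7.60° = 2.402 m.
Layer 2: sin θ = p·614 = 0.2213 → θ = 12.78°; offset = 19.1·tan 12.78° = 4.334 m.
Layer 3: sin θ = p·1138 = 0.4101 → θ = 24.21°; offset = 5.3·tan 24.21° = 2.383 m.
Total horizontal offset = 9.119 m.

9.1 m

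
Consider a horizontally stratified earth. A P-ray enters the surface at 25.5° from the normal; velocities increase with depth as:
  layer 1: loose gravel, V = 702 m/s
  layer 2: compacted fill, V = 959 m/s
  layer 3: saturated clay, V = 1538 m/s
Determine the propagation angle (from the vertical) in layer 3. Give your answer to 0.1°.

Ray parameter p = sin 25.5° / 702 = 6.1326e-04 s/m.
sin θ_3 = p·V_3 = 6.1326e-04 × 1538 = 0.9432.
θ_3 = arcsin 0.9432 = 70.60°.

70.6°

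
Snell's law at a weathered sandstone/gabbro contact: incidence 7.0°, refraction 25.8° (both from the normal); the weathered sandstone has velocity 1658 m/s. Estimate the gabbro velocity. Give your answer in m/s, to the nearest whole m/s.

5921 m/s

Snell's law: sin 7.0°/V₁ = sin 25.8°/V₂.
V₂ = V₁·sin 25.8°/sin 7.0° = 1658 × 3.5713 = 5921.20 m/s.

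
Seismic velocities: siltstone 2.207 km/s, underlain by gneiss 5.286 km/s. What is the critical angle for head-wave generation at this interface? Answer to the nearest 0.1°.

24.7°

At critical incidence the refracted ray runs along the interface (θ₂ = 90°), so sin θ_c = V₁/V₂.
θ_c = arcsin(2.207/5.286) = arcsin 0.4175 = 24.68°.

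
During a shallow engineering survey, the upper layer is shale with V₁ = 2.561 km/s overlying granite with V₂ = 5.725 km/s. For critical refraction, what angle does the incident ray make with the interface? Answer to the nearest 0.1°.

At critical incidence the refracted ray runs along the interface (θ₂ = 90°), so sin θ_c = V₁/V₂.
θ_c = arcsin(2.561/5.725) = arcsin 0.4473 = 26.57°.
Measured from the interface: 90° − 26.57° = 63.43°.

63.4°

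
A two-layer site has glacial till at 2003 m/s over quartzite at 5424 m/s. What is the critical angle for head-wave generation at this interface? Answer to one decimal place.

Critical incidence: sin θ_c = V₁/V₂ = 2003/5424 = 0.3693.
θ_c = arcsin 0.3693 = 21.67°.

21.7°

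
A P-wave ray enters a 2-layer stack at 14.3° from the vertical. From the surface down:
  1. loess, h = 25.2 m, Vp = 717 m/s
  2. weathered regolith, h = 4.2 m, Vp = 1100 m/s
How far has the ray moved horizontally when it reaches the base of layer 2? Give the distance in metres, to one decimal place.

p = sin θ₁/V₁ = sin 14.3°/717 = 3.4449e-04 s/m is conserved through the stack.
Layer 1: θ = 14.30°; offset = 25.2·tan 14.30° = 6.423 m.
Layer 2: sin θ = p·1100 = 0.3789 → θ = 22.27°; offset = 4.2·tan 22.27° = 1.720 m.
Summing the layer offsets gives 8.143 m.

8.1 m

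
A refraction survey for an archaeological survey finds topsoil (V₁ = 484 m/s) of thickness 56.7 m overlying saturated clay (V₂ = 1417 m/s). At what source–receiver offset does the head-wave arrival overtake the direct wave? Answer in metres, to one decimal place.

x_cross = 2h·√((V₂+V₁)/(V₂−V₁)).
(V₂+V₁)/(V₂−V₁) = (1417+484)/(1417−484) = 2.0375; √ = 1.4274.
x_cross = 2·56.7·1.4274 = 161.87 m.

161.9 m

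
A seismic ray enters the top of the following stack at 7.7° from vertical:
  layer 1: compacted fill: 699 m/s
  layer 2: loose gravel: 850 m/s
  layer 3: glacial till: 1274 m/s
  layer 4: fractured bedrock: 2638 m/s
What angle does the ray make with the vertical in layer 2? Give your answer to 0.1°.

Ray parameter p = sin 7.7° / 699 = 1.9168e-04 s/m.
sin θ_2 = p·V_2 = 1.9168e-04 × 850 = 0.1629.
θ_2 = arcsin 0.1629 = 9.38°.

9.4°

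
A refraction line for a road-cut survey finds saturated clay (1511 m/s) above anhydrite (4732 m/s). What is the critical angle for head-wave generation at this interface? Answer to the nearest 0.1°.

Critical incidence: sin θ_c = V₁/V₂ = 1511/4732 = 0.3193.
θ_c = arcsin 0.3193 = 18.62°.

18.6°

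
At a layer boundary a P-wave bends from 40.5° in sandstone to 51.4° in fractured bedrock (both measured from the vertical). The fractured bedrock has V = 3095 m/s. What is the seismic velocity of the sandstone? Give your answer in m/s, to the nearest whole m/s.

sin 40.5° = 0.6494; sin 51.4° = 0.7815.
V₁ = V₂·(sin θ₁/sin θ₂) = 3095·(0.6494/0.7815) = 2571.96 m/s.

2572 m/s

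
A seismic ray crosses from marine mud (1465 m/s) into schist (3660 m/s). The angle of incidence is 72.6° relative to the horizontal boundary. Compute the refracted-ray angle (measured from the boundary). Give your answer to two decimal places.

Angle from the normal: 90° − 72.6° = 17.4°.
sin θ₁/V₁ = sin θ₂/V₂ ⇒ sin θ₂ = 3660·sin 17.4°/1465 = 3660·0.2990/1465 = 0.7471.
θ₂ = sin⁻¹(0.7471) = 48.34° (from vertical).
From the interface: 90° − 48.34° = 41.66°.

41.66°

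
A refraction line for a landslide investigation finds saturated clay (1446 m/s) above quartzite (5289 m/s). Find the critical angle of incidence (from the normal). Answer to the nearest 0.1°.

Critical incidence: sin θ_c = V₁/V₂ = 1446/5289 = 0.2734.
θ_c = arcsin 0.2734 = 15.87°.

15.9°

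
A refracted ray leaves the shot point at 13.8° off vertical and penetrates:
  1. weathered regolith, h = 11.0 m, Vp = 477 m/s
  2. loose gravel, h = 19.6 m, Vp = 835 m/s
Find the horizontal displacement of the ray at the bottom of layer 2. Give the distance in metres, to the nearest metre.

12 m

p = sin θ₁/V₁ = sin 13.8°/477 = 5.0007e-04 s/m is conserved through the stack.
Layer 1: θ = 13.80°; offset = 11.0·tan 13.80° = 2.702 m.
Layer 2: sin θ = p·835 = 0.4176 → θ = 24.68°; offset = 19.6·tan 24.68° = 9.007 m.
Summing the layer offsets gives 11.709 m.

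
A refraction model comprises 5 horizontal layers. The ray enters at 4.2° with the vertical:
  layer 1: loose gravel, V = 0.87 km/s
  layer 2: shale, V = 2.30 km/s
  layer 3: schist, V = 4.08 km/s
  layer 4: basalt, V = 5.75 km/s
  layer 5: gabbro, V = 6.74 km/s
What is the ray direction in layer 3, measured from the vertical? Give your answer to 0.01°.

20.09°

Snell's law across each interface conserves sin θ / V, so sin θ_3 = V_3·sin θ₁/V₁.
sin θ_3 = 4.08 × sin 4.2° / 0.87 = 0.3435.
θ_3 = arcsin 0.3435 = 20.09°.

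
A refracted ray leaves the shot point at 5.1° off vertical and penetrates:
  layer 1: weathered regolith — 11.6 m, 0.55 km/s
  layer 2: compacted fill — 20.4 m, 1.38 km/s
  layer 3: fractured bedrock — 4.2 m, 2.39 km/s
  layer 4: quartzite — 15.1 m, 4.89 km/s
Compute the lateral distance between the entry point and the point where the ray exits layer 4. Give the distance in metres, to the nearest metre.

27 m

p = sin θ₁/V₁ = sin 5.1°/0.55 = 1.6163e-01 s/km is conserved through the stack.
Layer 1: θ = 5.10°; offset = 11.6·tan 5.10° = 1.035 m.
Layer 2: sin θ = p·1.38 = 0.2230 → θ = 12.89°; offset = 20.4·tan 12.89° = 4.668 m.
Layer 3: sin θ = p·2.39 = 0.3863 → θ = 22.72°; offset = 4.2·tan 22.72° = 1.759 m.
Layer 4: sin θ = p·4.89 = 0.7904 → θ = 52.22°; offset = 15.1·tan 52.22° = 19.480 m.
Σ offsets = 26.942 m.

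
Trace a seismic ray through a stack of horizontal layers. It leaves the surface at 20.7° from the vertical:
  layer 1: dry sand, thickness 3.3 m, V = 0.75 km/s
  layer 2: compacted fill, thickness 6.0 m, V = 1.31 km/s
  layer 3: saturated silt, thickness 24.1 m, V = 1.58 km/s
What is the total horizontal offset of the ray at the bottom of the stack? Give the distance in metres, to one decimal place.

32.8 m

p = sin θ₁/V₁ = sin 20.7°/0.75 = 4.7130e-01 s/km is conserved through the stack.
Layer 1: θ = 20.70°; offset = 3.3·tan 20.70° = 1.247 m.
Layer 2: sin θ = p·1.31 = 0.6174 → θ = 38.13°; offset = 6.0·tan 38.13° = 4.709 m.
Layer 3: sin θ = p·1.58 = 0.7447 → θ = 48.13°; offset = 24.1·tan 48.13° = 26.888 m.
Total horizontal offset = 32.844 m.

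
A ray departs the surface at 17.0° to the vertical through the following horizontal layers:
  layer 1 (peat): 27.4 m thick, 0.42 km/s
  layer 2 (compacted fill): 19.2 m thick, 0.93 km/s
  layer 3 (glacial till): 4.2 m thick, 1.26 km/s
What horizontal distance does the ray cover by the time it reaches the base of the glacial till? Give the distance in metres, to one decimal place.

Ray parameter p = sin 17.0° / 0.42 km/s = 6.9612e-01 s/km.
Layer 1: θ = 17.00°; offset = 27.4·tan 17.00° = 8.377 m.
Layer 2: sin θ = p·0.93 = 0.6474 → θ = 40.35°; offset = 19.2·tan 40.35° = 16.309 m.
Layer 3: sin θ = p·1.26 = 0.8771 → θ = 61.30°; offset = 4.2·tan 61.30° = 7.670 m.
Total horizontal offset = 32.356 m.

32.4 m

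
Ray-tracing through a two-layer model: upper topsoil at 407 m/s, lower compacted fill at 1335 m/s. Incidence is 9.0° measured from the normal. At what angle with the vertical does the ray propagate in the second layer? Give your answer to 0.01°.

sin θ₁/V₁ = sin θ₂/V₂ ⇒ sin θ₂ = 1335·sin 9.0°/407 = 1335·0.1564/407 = 0.5131.
θ₂ = arcsin 0.5131 = 30.87° from the normal.

30.87°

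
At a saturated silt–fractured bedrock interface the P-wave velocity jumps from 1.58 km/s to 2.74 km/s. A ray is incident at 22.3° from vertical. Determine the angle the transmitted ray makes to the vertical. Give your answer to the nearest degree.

41°

Snell's law: sin θ₂ = (V₂/V₁)·sin θ₁ = (2.74/1.58)·sin 22.3° = 0.6580.
θ₂ = arcsin 0.6580 = 41.15° from the normal.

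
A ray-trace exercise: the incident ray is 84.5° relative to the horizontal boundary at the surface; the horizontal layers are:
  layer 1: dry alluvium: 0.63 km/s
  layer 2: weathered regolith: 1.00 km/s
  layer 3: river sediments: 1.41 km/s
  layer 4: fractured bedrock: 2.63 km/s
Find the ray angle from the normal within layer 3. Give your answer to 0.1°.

From the normal: θ₁ = 90° − 84.5° = 5.5°.
Snell's law across each interface conserves sin θ / V, so sin θ_3 = V_3·sin θ₁/V₁.
sin θ_3 = 1.41 × sin 5.5° / 0.63 = 0.2145.
θ_3 = 12.39° from the vertical.

12.4°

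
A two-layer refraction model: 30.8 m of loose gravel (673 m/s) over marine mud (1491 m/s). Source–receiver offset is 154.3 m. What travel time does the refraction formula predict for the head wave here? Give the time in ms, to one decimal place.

θ_c = arcsin(V₁/V₂) = arcsin(673/1491) = 26.83°, cos θ_c = 0.8923.
Intercept time tᵢ = 2h cos θ_c / V₁ = 2·30.8·0.8923/673 = 0.08168 s.
t = x/V₂ + tᵢ = 154.3/1491 + 0.08168 = 0.18516 s.

185.2 ms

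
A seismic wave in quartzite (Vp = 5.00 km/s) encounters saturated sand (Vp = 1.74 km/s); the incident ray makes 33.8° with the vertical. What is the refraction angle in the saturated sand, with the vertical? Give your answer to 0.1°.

11.2°

sin θ₁/V₁ = sin θ₂/V₂ ⇒ sin θ₂ = 1.74·sin 33.8°/5.00 = 1.74·0.5563/5.00 = 0.1936.
θ₂ = sin⁻¹(0.1936) = 11.16° (from vertical).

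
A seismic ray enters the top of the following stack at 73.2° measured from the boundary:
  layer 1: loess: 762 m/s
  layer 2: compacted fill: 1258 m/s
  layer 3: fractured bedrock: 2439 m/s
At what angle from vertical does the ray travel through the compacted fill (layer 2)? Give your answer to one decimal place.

From the normal: θ₁ = 90° − 73.2° = 16.8°.
Ray parameter p = sin 16.8° / 762 = 3.7931e-04 s/m.
sin θ_2 = p·V_2 = 3.7931e-04 × 1258 = 0.4772.
θ_2 = arcsin 0.4772 = 28.50°.

28.5°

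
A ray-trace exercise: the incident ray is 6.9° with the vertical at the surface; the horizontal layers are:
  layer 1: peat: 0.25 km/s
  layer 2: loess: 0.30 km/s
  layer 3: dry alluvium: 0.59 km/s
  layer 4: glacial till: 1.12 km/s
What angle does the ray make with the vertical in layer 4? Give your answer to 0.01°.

Snell's law across each interface conserves sin θ / V, so sin θ_4 = V_4·sin θ₁/V₁.
sin θ_4 = 1.12 × sin 6.9° / 0.25 = 0.5382.
θ_4 = arcsin 0.5382 = 32.56°.

32.56°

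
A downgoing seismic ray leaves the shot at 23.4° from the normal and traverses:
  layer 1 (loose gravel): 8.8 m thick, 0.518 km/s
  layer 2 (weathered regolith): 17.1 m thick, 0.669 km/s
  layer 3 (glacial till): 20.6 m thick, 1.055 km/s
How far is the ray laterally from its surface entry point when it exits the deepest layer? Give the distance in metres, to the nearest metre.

Apply Snell's law at each interface; in layer i the horizontal offset is hᵢ·tan θᵢ.
Layer 1: θ = 23.40°; offset = 8.8·tan 23.40° = 3.808 m.
Layer 2: sin θ = 0.669·sin 23.4°/0.518 = 0.5129, θ = 30.86°; offset = 17.1·tan 30.86° = 10.217 m.
Layer 3: sin θ = 1.055·sin 23.4°/0.518 = 0.8089, θ = 53.98°; offset = 20.6·tan 53.98° = 28.338 m.
Σ offsets = 42.363 m.

42 m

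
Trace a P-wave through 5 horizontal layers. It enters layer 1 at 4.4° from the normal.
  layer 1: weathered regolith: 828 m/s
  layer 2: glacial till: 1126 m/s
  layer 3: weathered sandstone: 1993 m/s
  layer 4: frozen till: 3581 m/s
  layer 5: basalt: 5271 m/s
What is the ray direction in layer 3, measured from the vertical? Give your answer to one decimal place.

10.6°

Ray parameter p = sin 4.4° / 828 = 9.2656e-05 s/m.
sin θ_3 = p·V_3 = 9.2656e-05 × 1993 = 0.1847.
θ_3 = 10.64° from the vertical.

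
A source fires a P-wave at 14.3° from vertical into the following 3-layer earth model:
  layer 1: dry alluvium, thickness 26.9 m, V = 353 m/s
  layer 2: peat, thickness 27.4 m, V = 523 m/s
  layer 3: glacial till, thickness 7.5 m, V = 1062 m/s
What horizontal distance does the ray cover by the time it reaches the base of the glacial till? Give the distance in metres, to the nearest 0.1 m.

26.0 m

Ray parameter p = sin 14.3° / 353 m/s = 6.9971e-04 s/m.
Layer 1: θ = 14.30°; offset = 26.9·tan 14.30° = 6.857 m.
Layer 2: sin θ = p·523 = 0.3660 → θ = 21.47°; offset = 27.4·tan 21.47° = 10.774 m.
Layer 3: sin θ = p·1062 = 0.7431 → θ = 48.00°; offset = 7.5·tan 48.00° = 8.328 m.
Total horizontal offset = 25.960 m.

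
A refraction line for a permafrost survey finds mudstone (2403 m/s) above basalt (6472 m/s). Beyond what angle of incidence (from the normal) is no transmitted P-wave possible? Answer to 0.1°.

Critical incidence: sin θ_c = V₁/V₂ = 2403/6472 = 0.3713.
θ_c = arcsin 0.3713 = 21.80°.

21.8°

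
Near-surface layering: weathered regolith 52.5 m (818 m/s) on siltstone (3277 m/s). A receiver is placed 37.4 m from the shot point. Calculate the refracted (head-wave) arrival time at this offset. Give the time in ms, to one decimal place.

135.7 ms

t = x/V₂ + 2h·√(V₂²−V₁²)/(V₁V₂).
√(V₂²−V₁²) = √(3277²−818²) = 3173.3 m/s; delay term = 2·52.5·3173.3/(818·3277) = 0.12430 s.
t = 37.4/3277 + 0.12430 = 0.13571 s.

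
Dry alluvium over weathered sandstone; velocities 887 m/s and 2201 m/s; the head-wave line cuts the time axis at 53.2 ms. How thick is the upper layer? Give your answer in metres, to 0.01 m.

25.78 m

h = tᵢ·V₁·V₂ / (2·√(V₂²−V₁²)).
√(V₂²−V₁²) = √(2201² − 887²) = 2014.4 m/s.
h = 0.0532 s × 887 × 2201 / (2 × 2014.4) = 25.78 m.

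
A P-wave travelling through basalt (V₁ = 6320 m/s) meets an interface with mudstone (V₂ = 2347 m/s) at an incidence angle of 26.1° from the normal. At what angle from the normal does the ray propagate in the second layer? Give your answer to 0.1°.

sin θ₁/V₁ = sin θ₂/V₂ ⇒ sin θ₂ = 2347·sin 26.1°/6320 = 2347·0.4399/6320 = 0.1634.
θ₂ = arcsin 0.1634 = 9.40° from the normal.

9.4°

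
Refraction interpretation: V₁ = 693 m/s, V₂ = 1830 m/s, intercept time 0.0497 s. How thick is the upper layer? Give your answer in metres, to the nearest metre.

θ_c = arcsin(693/1830) = 22.25°; cos θ_c = 0.9255.
tᵢ = 2h cos θ_c/V₁ ⇒ h = tᵢ·V₁/(2 cos θ_c) = 0.0497·693/(2·0.9255) = 18.61 m.

19 m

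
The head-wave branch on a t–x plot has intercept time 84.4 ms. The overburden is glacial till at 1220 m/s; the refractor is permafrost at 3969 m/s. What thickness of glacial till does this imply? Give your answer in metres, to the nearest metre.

h = tᵢ·V₁·V₂ / (2·√(V₂²−V₁²)).
√(V₂²−V₁²) = √(3969² − 1220²) = 3776.8 m/s.
h = 0.0844 s × 1220 × 3969 / (2 × 3776.8) = 54.10 m.

54 m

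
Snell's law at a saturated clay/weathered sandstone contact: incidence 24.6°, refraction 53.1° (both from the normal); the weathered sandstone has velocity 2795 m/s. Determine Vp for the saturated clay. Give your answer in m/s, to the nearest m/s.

sin 24.6° = 0.4163; sin 53.1° = 0.7997.
V₁ = V₂·(sin θ₁/sin θ₂) = 2795·(0.4163/0.7997) = 1454.95 m/s.

1455 m/s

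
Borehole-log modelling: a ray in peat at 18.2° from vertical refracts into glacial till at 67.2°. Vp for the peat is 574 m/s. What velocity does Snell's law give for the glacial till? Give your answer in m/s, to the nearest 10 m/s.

1690 m/s

sin 18.2° = 0.3123; sin 67.2° = 0.9219.
V₂ = V₁·(sin θ₂/sin θ₁) = 574·(0.9219/0.3123) = 1694.17 m/s.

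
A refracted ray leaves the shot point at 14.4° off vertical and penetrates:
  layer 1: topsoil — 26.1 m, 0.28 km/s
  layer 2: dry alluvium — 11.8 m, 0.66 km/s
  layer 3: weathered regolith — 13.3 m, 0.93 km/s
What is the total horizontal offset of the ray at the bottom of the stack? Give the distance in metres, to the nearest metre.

Ray parameter p = sin 14.4° / 0.28 km/s = 8.8818e-01 s/km.
Layer 1: θ = 14.40°; offset = 26.1·tan 14.40° = 6.701 m.
Layer 2: sin θ = p·0.66 = 0.5862 → θ = 35.89°; offset = 11.8·tan 35.89° = 8.538 m.
Layer 3: sin θ = p·0.93 = 0.8260 → θ = 55.69°; offset = 13.3·tan 55.69° = 19.490 m.
Summing the layer offsets gives 34.729 m.

35 m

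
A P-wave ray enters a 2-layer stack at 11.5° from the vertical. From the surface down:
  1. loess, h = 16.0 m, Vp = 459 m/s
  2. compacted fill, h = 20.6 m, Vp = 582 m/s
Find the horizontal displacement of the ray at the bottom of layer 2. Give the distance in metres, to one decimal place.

8.6 m

Apply Snell's law at each interface; in layer i the horizontal offset is hᵢ·tan θᵢ.
Layer 1: θ = 11.50°; offset = 16.0·tan 11.50° = 3.255 m.
Layer 2: sin θ = 582·sin 11.5°/459 = 0.2528, θ = 14.64°; offset = 20.6·tan 14.64° = 5.382 m.
Σ offsets = 8.638 m.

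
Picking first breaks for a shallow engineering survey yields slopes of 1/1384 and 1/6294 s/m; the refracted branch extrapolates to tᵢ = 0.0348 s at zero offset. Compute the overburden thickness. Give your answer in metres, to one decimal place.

θ_c = arcsin(1384/6294) = 12.70°; cos θ_c = 0.9755.
tᵢ = 2h cos θ_c/V₁ ⇒ h = tᵢ·V₁/(2 cos θ_c) = 0.0348·1384/(2·0.9755) = 24.69 m.

24.7 m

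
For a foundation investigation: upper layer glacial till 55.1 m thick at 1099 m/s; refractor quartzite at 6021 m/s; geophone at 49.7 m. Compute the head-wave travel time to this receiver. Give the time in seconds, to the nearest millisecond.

0.107 s

θ_c = arcsin(V₁/V₂) = arcsin(1099/6021) = 10.52°, cos θ_c = 0.9832.
Intercept time tᵢ = 2h cos θ_c / V₁ = 2·55.1·0.9832/1099 = 0.09859 s.
t = x/V₂ + tᵢ = 49.7/6021 + 0.09859 = 0.10684 s.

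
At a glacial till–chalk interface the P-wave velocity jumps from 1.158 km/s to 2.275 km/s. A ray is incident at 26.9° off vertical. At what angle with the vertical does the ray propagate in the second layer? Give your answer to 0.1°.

sin θ₁/V₁ = sin θ₂/V₂ ⇒ sin θ₂ = 2.275·sin 26.9°/1.158 = 2.275·0.4524/1.158 = 0.8889.
θ₂ = arcsin 0.8889 = 62.73° from the normal.

62.7°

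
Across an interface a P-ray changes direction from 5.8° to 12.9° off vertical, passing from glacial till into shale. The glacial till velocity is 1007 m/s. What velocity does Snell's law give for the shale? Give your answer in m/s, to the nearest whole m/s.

sin 5.8° = 0.1011; sin 12.9° = 0.2233.
V₂ = V₁·(sin θ₂/sin θ₁) = 1007·(0.2233/0.1011) = 2224.63 m/s.

2225 m/s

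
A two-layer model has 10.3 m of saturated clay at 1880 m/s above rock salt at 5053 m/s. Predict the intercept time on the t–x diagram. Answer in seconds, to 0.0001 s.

tᵢ = 2h·√(V₂²−V₁²)/(V₁V₂).
√(V₂²−V₁²) = √(5053²−1880²) = 4690.2 m/s.
tᵢ = 2·10.3·4690.2/(1880·5053) = 0.01017 s.

0.0102 s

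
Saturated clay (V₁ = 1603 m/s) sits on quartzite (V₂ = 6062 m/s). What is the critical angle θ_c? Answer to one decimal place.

At critical incidence the refracted ray runs along the interface (θ₂ = 90°), so sin θ_c = V₁/V₂.
θ_c = arcsin(1603/6062) = arcsin 0.2644 = 15.33°.

15.3°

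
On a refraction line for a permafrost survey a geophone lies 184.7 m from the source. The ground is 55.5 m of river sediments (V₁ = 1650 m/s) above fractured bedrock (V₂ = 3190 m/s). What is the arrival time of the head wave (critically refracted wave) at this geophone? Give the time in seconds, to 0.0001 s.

0.1155 s

θ_c = arcsin(V₁/V₂) = arcsin(1650/3190) = 31.15°, cos θ_c = 0.8558.
Intercept time tᵢ = 2h cos θ_c / V₁ = 2·55.5·0.8558/1650 = 0.05757 s.
t = x/V₂ + tᵢ = 184.7/3190 + 0.05757 = 0.11547 s.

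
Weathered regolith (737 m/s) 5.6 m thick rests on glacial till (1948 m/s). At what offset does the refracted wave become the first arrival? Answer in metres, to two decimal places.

16.68 m

θ_c = arcsin(737/1948) = 22.23°, so cos θ_c = 0.9257 and tᵢ = 2h cos θ_c/V₁ = 0.0141 s.
At crossover x/V₁ = x/V₂ + tᵢ ⇒ x = tᵢ/(1/V₁ − 1/V₂) = 0.01407/(1.3569e-03 − 5.1335e-04) = 16.68 m.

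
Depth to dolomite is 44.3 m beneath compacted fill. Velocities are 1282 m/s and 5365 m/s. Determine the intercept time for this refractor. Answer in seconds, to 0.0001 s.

0.0671 s

θ_c = arcsin(V₁/V₂) = arcsin(1282/5365) = 13.82°; cos θ_c = 0.9710.
tᵢ = 2h·cos θ_c / V₁ = 2·44.3·0.9710 / 1282 = 0.06711 s.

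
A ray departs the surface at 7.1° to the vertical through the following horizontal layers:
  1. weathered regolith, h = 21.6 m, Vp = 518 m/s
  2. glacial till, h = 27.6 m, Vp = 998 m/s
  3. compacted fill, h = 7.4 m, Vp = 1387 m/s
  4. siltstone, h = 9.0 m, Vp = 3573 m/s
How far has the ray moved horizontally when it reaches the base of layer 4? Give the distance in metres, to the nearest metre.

p = sin θ₁/V₁ = sin 7.1°/518 = 2.3861e-04 s/m is conserved through the stack.
Layer 1: θ = 7.10°; offset = 21.6·tan 7.10° = 2.690 m.
Layer 2: sin θ = p·998 = 0.2381 → θ = 13.78°; offset = 27.6·tan 13.78° = 6.767 m.
Layer 3: sin θ = p·1387 = 0.3310 → θ = 19.33°; offset = 7.4·tan 19.33° = 2.595 m.
Layer 4: sin θ = p·3573 = 0.8526 → θ = 58.49°; offset = 9.0·tan 58.49° = 14.682 m.
Summing the layer offsets gives 26.735 m.

27 m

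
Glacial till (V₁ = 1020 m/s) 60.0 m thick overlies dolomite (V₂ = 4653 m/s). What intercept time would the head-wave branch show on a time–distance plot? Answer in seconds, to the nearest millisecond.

0.115 s

θ_c = arcsin(V₁/V₂) = arcsin(1020/4653) = 12.66°; cos θ_c = 0.9757.
tᵢ = 2h·cos θ_c / V₁ = 2·60.0·0.9757 / 1020 = 0.11479 s.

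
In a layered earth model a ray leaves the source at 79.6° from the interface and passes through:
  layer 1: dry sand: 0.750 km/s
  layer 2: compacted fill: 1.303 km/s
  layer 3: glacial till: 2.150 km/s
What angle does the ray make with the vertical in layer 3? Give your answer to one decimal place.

31.2°

From the normal: θ₁ = 90° − 79.6° = 10.4°.
Snell's law across each interface conserves sin θ / V, so sin θ_3 = V_3·sin θ₁/V₁.
sin θ_3 = 2.150 × sin 10.4° / 0.750 = 0.5175.
θ_3 = arcsin 0.5175 = 31.16°.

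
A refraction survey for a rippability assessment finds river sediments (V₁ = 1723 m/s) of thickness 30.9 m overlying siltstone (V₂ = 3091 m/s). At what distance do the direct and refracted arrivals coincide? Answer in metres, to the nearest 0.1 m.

115.9 m

x_cross = 2h·√((V₂+V₁)/(V₂−V₁)).
(V₂+V₁)/(V₂−V₁) = (3091+1723)/(3091−1723) = 3.5190; √ = 1.8759.
x_cross = 2·30.9·1.8759 = 115.93 m.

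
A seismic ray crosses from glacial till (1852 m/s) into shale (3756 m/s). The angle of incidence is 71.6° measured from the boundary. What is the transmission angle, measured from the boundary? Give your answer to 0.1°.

Convert to the normal: θ₁ = 90° − 71.6° = 18.4°.
sin θ₁/V₁ = sin θ₂/V₂ ⇒ sin θ₂ = 3756·sin 18.4°/1852 = 3756·0.3156/1852 = 0.6402.
θ₂ = arcsin 0.6402 = 39.80° from the normal.
From the interface: 90° − 39.80° = 50.20°.

50.2°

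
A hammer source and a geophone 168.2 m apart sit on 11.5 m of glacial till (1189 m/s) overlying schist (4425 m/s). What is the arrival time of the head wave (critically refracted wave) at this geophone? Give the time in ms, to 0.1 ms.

56.6 ms

t = x/V₂ + 2h·√(V₂²−V₁²)/(V₁V₂).
√(V₂²−V₁²) = √(4425²−1189²) = 4262.3 m/s; delay term = 2·11.5·4262.3/(1189·4425) = 0.01863 s.
t = 168.2/4425 + 0.01863 = 0.05664 s.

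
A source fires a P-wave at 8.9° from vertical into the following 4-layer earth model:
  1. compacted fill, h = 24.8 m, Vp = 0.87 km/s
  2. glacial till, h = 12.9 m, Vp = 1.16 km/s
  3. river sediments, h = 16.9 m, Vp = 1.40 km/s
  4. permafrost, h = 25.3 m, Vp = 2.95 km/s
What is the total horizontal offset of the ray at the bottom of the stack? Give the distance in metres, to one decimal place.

Apply Snell's law at each interface; in layer i the horizontal offset is hᵢ·tan θᵢ.
Layer 1: θ = 8.90°; offset = 24.8·tan 8.90° = 3.884 m.
Layer 2: sin θ = 1.16·sin 8.9°/0.87 = 0.2063, θ = 11.90°; offset = 12.9·tan 11.90° = 2.720 m.
Layer 3: sin θ = 1.40·sin 8.9°/0.87 = 0.2490, θ = 14.42°; offset = 16.9·tan 14.42° = 4.344 m.
Layer 4: sin θ = 2.95·sin 8.9°/0.87 = 0.5246, θ = 31.64°; offset = 25.3·tan 31.64° = 15.590 m.
Summing the layer offsets gives 26.537 m.

26.5 m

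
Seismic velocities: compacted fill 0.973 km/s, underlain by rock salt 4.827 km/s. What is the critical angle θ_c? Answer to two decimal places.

11.63°

At critical incidence the refracted ray runs along the interface (θ₂ = 90°), so sin θ_c = V₁/V₂.
θ_c = arcsin(0.973/4.827) = arcsin 0.2016 = 11.63°.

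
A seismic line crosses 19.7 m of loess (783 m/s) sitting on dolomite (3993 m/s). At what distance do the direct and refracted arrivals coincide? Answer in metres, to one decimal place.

48.1 m

x_cross = 2h·√((V₂+V₁)/(V₂−V₁)).
(V₂+V₁)/(V₂−V₁) = (3993+783)/(3993−783) = 1.4879; √ = 1.2198.
x_cross = 2·19.7·1.2198 = 48.06 m.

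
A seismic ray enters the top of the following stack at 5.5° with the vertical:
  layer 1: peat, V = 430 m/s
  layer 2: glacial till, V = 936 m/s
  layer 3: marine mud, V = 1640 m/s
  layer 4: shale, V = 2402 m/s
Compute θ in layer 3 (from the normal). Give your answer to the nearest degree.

Ray parameter p = sin 5.5° / 430 = 2.2290e-04 s/m.
sin θ_3 = p·V_3 = 2.2290e-04 × 1640 = 0.3656.
θ_3 = 21.44° from the vertical.

21°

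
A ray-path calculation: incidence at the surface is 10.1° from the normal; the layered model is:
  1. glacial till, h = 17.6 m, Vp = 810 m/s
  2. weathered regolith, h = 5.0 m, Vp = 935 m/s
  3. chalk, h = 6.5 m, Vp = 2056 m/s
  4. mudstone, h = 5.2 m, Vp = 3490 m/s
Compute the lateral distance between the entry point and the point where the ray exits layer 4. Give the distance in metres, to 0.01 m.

p = sin θ₁/V₁ = sin 10.1°/810 = 2.1650e-04 s/m is conserved through the stack.
Layer 1: θ = 10.10°; offset = 17.6·tan 10.10° = 3.1350 m.
Layer 2: sin θ = p·935 = 0.2024 → θ = 11.68°; offset = 5.0·tan 11.68° = 1.0335 m.
Layer 3: sin θ = p·2056 = 0.4451 → θ = 26.43°; offset = 6.5·tan 26.43° = 3.2311 m.
Layer 4: sin θ = p·3490 = 0.7556 → θ = 49.08°; offset = 5.2·tan 49.08° = 5.9982 m.
Summing the layer offsets gives 13.3979 m.

13.40 m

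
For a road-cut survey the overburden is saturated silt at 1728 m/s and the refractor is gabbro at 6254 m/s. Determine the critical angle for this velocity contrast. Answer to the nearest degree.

16°

Critical incidence: sin θ_c = V₁/V₂ = 1728/6254 = 0.2763.
θ_c = arcsin 0.2763 = 16.04°.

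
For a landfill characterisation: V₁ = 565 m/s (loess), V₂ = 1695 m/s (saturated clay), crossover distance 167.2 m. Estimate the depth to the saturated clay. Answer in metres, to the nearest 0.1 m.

h = (x_cross/2)·√((V₂−V₁)/(V₂+V₁)).
(V₂−V₁)/(V₂+V₁) = (1695−565)/(1695+565) = 0.5000; √ = 0.7071.
h = (167.2/2)·0.7071 = 59.11 m.

59.1 m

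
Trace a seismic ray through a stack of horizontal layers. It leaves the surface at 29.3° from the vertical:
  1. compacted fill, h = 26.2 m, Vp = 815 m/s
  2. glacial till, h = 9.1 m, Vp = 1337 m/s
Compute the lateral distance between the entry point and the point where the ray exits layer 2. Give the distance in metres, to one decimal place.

27.0 m

Apply Snell's law at each interface; in layer i the horizontal offset is hᵢ·tan θᵢ.
Layer 1: θ = 29.30°; offset = 26.2·tan 29.30° = 14.703 m.
Layer 2: sin θ = 1337·sin 29.3°/815 = 0.8028, θ = 53.40°; offset = 9.1·tan 53.40° = 12.254 m.
Summing the layer offsets gives 26.956 m.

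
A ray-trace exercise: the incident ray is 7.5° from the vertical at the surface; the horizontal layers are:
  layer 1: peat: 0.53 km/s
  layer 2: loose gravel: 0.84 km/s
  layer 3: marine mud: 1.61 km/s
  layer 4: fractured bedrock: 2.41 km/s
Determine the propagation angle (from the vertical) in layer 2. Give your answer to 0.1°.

11.9°

Snell's law across each interface conserves sin θ / V, so sin θ_2 = V_2·sin θ₁/V₁.
sin θ_2 = 0.84 × sin 7.5° / 0.53 = 0.2069.
θ_2 = arcsin 0.2069 = 11.94°.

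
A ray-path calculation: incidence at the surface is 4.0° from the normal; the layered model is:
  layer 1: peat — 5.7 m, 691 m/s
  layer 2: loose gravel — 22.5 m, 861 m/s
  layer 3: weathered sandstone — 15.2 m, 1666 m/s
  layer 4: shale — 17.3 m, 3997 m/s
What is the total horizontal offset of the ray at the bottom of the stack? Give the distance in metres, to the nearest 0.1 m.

12.6 m

Ray parameter p = sin 4.0° / 691 m/s = 1.0095e-04 s/m.
Layer 1: θ = 4.00°; offset = 5.7·tan 4.00° = 0.399 m.
Layer 2: sin θ = p·861 = 0.0869 → θ = 4.99°; offset = 22.5·tan 4.99° = 1.963 m.
Layer 3: sin θ = p·1666 = 0.1682 → θ = 9.68°; offset = 15.2·tan 9.68° = 2.593 m.
Layer 4: sin θ = p·3997 = 0.4035 → θ = 23.80°; offset = 17.3·tan 23.80° = 7.629 m.
Total horizontal offset = 12.584 m.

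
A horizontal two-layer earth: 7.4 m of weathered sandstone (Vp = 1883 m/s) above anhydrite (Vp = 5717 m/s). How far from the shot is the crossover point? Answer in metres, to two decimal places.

θ_c = arcsin(1883/5717) = 19.23°, so cos θ_c = 0.9442 and tᵢ = 2h cos θ_c/V₁ = 0.0074 s.
At crossover x/V₁ = x/V₂ + tᵢ ⇒ x = tᵢ/(1/V₁ − 1/V₂) = 0.00742/(5.3107e-04 − 1.7492e-04) = 20.84 m.

20.84 m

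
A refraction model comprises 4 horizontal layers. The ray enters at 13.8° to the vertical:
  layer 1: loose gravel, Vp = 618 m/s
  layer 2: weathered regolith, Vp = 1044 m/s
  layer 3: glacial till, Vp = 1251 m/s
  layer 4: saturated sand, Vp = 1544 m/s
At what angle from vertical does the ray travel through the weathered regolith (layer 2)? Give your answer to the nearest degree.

24°

Ray parameter p = sin 13.8° / 618 = 3.8598e-04 s/m.
sin θ_2 = p·V_2 = 3.8598e-04 × 1044 = 0.4030.
θ_2 = arcsin 0.4030 = 23.76°.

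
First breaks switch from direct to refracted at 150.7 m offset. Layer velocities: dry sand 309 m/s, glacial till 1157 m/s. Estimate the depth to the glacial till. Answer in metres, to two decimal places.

57.31 m

x_cross = 2h·√((V₂+V₁)/(V₂−V₁)) → h = x_cross / (2·√((V₂+V₁)/(V₂−V₁))).
√((V₂+V₁)/(V₂−V₁)) = √((1157+309)/(1157−309)) = 1.3148.
h = 150.7 / (2·1.3148) = 57.31 m.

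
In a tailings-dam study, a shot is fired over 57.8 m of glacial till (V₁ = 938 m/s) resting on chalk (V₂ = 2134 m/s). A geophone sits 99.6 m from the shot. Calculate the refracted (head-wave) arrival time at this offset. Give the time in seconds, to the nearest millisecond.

0.157 s

t = x/V₂ + 2h·√(V₂²−V₁²)/(V₁V₂).
√(V₂²−V₁²) = √(2134²−938²) = 1916.8 m/s; delay term = 2·57.8·1916.8/(938·2134) = 0.11070 s.
t = 99.6/2134 + 0.11070 = 0.15737 s.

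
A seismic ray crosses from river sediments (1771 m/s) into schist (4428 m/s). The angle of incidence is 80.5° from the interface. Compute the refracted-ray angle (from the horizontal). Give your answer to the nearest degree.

Angle from the normal: 90° − 80.5° = 9.5°.
Snell's law: sin θ₂ = (V₂/V₁)·sin θ₁ = (4428/1771)·sin 9.5° = 0.4127.
θ₂ = sin⁻¹(0.4127) = 24.37° (from vertical).
From the interface: 90° − 24.37° = 65.63°.

66°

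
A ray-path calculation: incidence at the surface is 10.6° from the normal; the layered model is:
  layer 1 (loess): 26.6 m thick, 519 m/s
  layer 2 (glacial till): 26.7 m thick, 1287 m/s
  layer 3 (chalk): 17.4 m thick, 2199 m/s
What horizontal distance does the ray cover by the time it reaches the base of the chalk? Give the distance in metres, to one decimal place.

40.3 m

p = sin θ₁/V₁ = sin 10.6°/519 = 3.5443e-04 s/m is conserved through the stack.
Layer 1: θ = 10.60°; offset = 26.6·tan 10.60° = 4.978 m.
Layer 2: sin θ = p·1287 = 0.4562 → θ = 27.14°; offset = 26.7·tan 27.14° = 13.686 m.
Layer 3: sin θ = p·2199 = 0.7794 → θ = 51.21°; offset = 17.4·tan 51.21° = 21.646 m.
Total horizontal offset = 40.310 m.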